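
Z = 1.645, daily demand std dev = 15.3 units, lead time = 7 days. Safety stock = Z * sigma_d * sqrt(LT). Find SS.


Formula: SS = z * sigma_d * sqrt(LT)
sqrt(LT) = sqrt(7) = 2.6458
SS = 1.645 * 15.3 * 2.6458
SS = 66.6 units

66.6 units


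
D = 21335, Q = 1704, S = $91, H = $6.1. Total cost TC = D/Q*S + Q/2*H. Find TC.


TC = 21335/1704 * 91 + 1704/2 * 6.1

$6336.57


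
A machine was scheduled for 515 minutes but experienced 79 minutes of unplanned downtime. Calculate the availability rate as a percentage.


Formula: Availability = (Planned Time - Downtime) / Planned Time * 100
Uptime = 515 - 79 = 436 min
Availability = 436 / 515 * 100 = 84.7%

84.7%


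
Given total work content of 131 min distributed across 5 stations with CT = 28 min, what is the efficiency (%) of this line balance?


Formula: Efficiency = Sum of Task Times / (N_stations * CT) * 100
Total station capacity = 5 stations * 28 min = 140 min
Efficiency = 131 / 140 * 100 = 93.6%

93.6%


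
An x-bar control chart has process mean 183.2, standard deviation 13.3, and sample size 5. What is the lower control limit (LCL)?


LCL = 183.2 - 3 * 13.3 / sqrt(5)

165.36


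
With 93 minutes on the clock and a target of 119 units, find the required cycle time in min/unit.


Formula: CT = Available Time / Number of Units
CT = 93 min / 119 units
CT = 0.78 min/unit

0.78 min/unit


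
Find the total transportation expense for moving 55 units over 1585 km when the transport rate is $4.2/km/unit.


TC = dist * cost * units = 1585 * 4.2 * 55 = $366135.00

$366135.00


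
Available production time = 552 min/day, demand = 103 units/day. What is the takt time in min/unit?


Formula: Takt Time = Available Production Time / Customer Demand
Takt = 552 min/day / 103 units/day
Takt = 5.36 min/unit

5.36 min/unit


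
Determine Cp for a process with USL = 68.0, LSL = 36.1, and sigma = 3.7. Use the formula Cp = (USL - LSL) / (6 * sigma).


Cp = (68.0 - 36.1) / (6 * 3.7)

1.44


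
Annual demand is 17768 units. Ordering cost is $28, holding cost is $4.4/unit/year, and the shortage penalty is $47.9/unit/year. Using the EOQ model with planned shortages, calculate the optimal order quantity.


Formula: EOQ* = sqrt(2DS/H) * sqrt((H+P)/P)
Base EOQ = sqrt(2*17768*28/4.4) = 475.54 units
Correction = sqrt((4.4+47.9)/47.9) = 1.04492
EOQ* = 475.54 * 1.04492 = 496.9 units

496.9 units


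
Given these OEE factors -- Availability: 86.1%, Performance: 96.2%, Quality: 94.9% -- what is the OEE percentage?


Formula: OEE = Availability * Performance * Quality / 10000
A * P = 86.1% * 96.2% / 100 = 82.83%
OEE = 82.83% * 94.9% / 100 = 78.6%

78.6%


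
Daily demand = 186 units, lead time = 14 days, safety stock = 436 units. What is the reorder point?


Formula: ROP = (Daily Demand * Lead Time) + Safety Stock
Demand during lead time = 186 * 14 = 2604 units
ROP = 2604 + 436 = 3040 units

3040 units


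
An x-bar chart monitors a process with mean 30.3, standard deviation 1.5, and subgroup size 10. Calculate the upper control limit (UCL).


UCL = 30.3 + 3 * 1.5 / sqrt(10)

31.72


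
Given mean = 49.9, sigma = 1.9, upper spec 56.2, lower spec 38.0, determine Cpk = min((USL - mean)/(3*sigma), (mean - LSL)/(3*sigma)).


Cpu = (56.2 - 49.9) / (3 * 1.9) = 1.11
Cpl = (49.9 - 38.0) / (3 * 1.9) = 2.09
Cpk = min(1.11, 2.09) = 1.11

1.11


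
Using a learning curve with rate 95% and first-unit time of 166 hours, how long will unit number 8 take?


Formula: T_n = T_1 * (learning_rate)^(log2(n)) where learning_rate = rate/100
Doublings = log2(8) = 3
T_n = 166 * 0.95^3
T_n = 166 * 0.8574 = 142.3 hours

142.3 hours


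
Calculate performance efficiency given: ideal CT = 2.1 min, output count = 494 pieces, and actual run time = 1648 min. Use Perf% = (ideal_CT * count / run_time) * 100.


Formula: Performance = (Ideal CT * Total Count) / Run Time * 100
Ideal output time = 2.1 * 494 = 1037.4 min
Performance = 1037.4 / 1648 * 100 = 62.9%

62.9%


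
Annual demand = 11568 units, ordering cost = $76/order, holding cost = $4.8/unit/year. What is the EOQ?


Formula: EOQ = sqrt(2 * D * S / H)
Numerator: 2 * 11568 * 76 = 1758336
2DS/H = 1758336 / 4.8 = 366320.0
EOQ = sqrt(366320.0) = 605.2 units

605.2 units


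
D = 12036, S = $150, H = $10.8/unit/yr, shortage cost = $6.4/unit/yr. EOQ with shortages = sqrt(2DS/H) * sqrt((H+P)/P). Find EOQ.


Formula: EOQ* = sqrt(2DS/H) * sqrt((H+P)/P)
Base EOQ = sqrt(2*12036*150/10.8) = 578.22 units
Correction = sqrt((10.8+6.4)/6.4) = 1.63936
EOQ* = 578.22 * 1.63936 = 947.9 units

947.9 units


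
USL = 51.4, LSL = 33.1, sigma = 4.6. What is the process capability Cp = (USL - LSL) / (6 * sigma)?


Cp = (51.4 - 33.1) / (6 * 4.6)

0.66


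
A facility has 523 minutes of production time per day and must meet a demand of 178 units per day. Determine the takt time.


Formula: Takt Time = Available Production Time / Customer Demand
Takt = 523 min/day / 178 units/day
Takt = 2.94 min/unit

2.94 min/unit


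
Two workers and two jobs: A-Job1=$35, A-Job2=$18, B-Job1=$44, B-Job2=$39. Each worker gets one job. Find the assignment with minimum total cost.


Option 1: A->1 + B->2 = $35 + $39 = $74
Option 2: A->2 + B->1 = $18 + $44 = $62
Min cost = min($74, $62) = $62

$62


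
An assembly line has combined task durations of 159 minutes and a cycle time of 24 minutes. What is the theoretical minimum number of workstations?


Formula: N_min = ceil(Sum of Task Times / Cycle Time)
N_min = ceil(159 min / 24 min) = ceil(6.625)
N_min = 7 stations

7


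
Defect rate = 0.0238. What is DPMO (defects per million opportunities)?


DPMO = defect_rate * 1000000 = 0.0238 * 1000000

23800


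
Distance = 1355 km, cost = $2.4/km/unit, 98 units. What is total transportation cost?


TC = dist * cost * units = 1355 * 2.4 * 98 = $318696.00

$318696.00


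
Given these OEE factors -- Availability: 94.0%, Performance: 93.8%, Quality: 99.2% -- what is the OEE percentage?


Formula: OEE = Availability * Performance * Quality / 10000
A * P = 94.0% * 93.8% / 100 = 88.17%
OEE = 88.17% * 99.2% / 100 = 87.5%

87.5%


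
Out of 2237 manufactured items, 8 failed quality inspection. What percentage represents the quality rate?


Formula: Quality Rate = Good Pieces / Total Pieces * 100
Good pieces = 2237 - 8 = 2229
QR = 2229 / 2237 * 100 = 99.6%

99.6%


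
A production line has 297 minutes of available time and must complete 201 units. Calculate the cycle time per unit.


Formula: CT = Available Time / Number of Units
CT = 297 min / 201 units
CT = 1.48 min/unit

1.48 min/unit


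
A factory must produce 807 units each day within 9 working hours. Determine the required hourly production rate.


Formula: Production Rate = Daily Demand / Available Hours
Rate = 807 units/day / 9 hours/day
Rate = 89.7 units/hour

89.7 units/hour


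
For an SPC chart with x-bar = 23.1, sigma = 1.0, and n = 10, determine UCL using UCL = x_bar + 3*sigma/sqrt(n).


UCL = 23.1 + 3 * 1.0 / sqrt(10)

24.05


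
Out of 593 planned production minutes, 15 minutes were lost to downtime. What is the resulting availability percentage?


Formula: Availability = (Planned Time - Downtime) / Planned Time * 100
Uptime = 593 - 15 = 578 min
Availability = 578 / 593 * 100 = 97.5%

97.5%


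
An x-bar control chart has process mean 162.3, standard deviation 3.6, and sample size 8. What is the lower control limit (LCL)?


LCL = 162.3 - 3 * 3.6 / sqrt(8)

158.48


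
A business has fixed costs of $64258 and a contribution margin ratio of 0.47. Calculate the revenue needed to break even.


Formula: BER = Fixed Costs / Contribution Margin Ratio
BER = $64258 / 0.47
BER = $136719.15 (to the nearest cent)

$136719.15


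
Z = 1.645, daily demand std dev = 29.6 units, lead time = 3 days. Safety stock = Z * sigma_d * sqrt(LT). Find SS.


Formula: SS = z * sigma_d * sqrt(LT)
sqrt(LT) = sqrt(3) = 1.7321
SS = 1.645 * 29.6 * 1.7321
SS = 84.3 units

84.3 units


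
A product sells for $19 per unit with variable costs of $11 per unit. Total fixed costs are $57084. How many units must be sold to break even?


Formula: BEQ = Fixed Costs / (Price - Variable Cost)
Contribution margin = $19 - $11 = $8/unit
BEQ = ceil($57084 / $8/unit) = ceil(7135.5) = 7136 units

7136 units


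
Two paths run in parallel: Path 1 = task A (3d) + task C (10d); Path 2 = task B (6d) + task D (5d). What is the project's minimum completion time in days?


Path 1 = 3 + 10 = 13 days
Path 2 = 6 + 5 = 11 days
Duration = max(13, 11) = 13 days

13 days


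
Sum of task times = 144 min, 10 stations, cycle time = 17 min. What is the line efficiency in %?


Formula: Efficiency = Sum of Task Times / (N_stations * CT) * 100
Total station capacity = 10 stations * 17 min = 170 min
Efficiency = 144 / 170 * 100 = 84.7%

84.7%


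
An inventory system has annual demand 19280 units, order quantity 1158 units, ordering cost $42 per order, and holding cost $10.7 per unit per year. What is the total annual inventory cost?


TC = 19280/1158 * 42 + 1158/2 * 10.7

$6894.57


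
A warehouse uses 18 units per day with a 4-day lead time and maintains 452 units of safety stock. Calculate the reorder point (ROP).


Formula: ROP = (Daily Demand * Lead Time) + Safety Stock
Demand during lead time = 18 * 4 = 72 units
ROP = 72 + 452 = 524 units

524 units


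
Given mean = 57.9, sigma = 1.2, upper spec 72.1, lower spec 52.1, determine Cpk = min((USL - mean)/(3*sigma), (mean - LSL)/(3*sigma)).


Cpu = (72.1 - 57.9) / (3 * 1.2) = 3.94
Cpl = (57.9 - 52.1) / (3 * 1.2) = 1.61
Cpk = min(3.94, 1.61) = 1.61

1.61


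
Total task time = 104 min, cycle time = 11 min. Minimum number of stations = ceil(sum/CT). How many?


Formula: N_min = ceil(Sum of Task Times / Cycle Time)
N_min = ceil(104 min / 11 min) = ceil(9.4545)
N_min = 10 stations

10


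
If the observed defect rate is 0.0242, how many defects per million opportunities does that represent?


DPMO = defect_rate * 1000000 = 0.0242 * 1000000

24200


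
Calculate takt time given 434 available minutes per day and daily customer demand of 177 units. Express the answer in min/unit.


Formula: Takt Time = Available Production Time / Customer Demand
Takt = 434 min/day / 177 units/day
Takt = 2.45 min/unit

2.45 min/unit


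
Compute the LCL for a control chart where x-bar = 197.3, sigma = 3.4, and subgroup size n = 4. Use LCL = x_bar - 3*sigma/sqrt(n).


LCL = 197.3 - 3 * 3.4 / sqrt(4)

192.2


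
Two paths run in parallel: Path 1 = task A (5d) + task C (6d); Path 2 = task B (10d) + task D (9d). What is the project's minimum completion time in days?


Path 1 = 5 + 6 = 11 days
Path 2 = 10 + 9 = 19 days
Duration = max(11, 19) = 19 days

19 days


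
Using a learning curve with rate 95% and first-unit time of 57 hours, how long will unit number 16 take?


Formula: T_n = T_1 * (learning_rate)^(log2(n)) where learning_rate = rate/100
Doublings = log2(16) = 4
T_n = 57 * 0.95^4
T_n = 57 * 0.8145 = 46.4 hours

46.4 hours


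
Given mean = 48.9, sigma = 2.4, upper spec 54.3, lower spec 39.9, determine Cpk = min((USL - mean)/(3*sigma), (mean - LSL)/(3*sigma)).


Cpu = (54.3 - 48.9) / (3 * 2.4) = 0.75
Cpl = (48.9 - 39.9) / (3 * 2.4) = 1.25
Cpk = min(0.75, 1.25) = 0.75

0.75


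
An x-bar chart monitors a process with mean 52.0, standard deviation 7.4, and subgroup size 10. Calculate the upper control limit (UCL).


UCL = 52.0 + 3 * 7.4 / sqrt(10)

59.02


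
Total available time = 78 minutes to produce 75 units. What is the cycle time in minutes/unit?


Formula: CT = Available Time / Number of Units
CT = 78 min / 75 units
CT = 1.04 min/unit

1.04 min/unit


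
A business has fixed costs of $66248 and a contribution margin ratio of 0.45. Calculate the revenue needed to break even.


Formula: BER = Fixed Costs / Contribution Margin Ratio
BER = $66248 / 0.45
BER = $147217.78 (to the nearest cent)

$147217.78


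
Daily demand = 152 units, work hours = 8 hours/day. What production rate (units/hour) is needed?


Formula: Production Rate = Daily Demand / Available Hours
Rate = 152 units/day / 8 hours/day
Rate = 19.0 units/hour

19.0 units/hour


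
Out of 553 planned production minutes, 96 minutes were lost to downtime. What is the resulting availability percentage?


Formula: Availability = (Planned Time - Downtime) / Planned Time * 100
Uptime = 553 - 96 = 457 min
Availability = 457 / 553 * 100 = 82.6%

82.6%


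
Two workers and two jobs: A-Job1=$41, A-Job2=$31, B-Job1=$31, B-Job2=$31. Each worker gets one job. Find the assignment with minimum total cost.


Option 1: A->1 + B->2 = $41 + $31 = $72
Option 2: A->2 + B->1 = $31 + $31 = $62
Min cost = min($72, $62) = $62

$62


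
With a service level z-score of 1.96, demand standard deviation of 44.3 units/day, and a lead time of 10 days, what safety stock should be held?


Formula: SS = z * sigma_d * sqrt(LT)
sqrt(LT) = sqrt(10) = 3.1623
SS = 1.96 * 44.3 * 3.1623
SS = 274.6 units

274.6 units


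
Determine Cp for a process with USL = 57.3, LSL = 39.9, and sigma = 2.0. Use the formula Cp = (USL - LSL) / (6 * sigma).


Cp = (57.3 - 39.9) / (6 * 2.0)

1.45


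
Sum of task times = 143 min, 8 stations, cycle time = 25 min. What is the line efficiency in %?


Formula: Efficiency = Sum of Task Times / (N_stations * CT) * 100
Total station capacity = 8 stations * 25 min = 200 min
Efficiency = 143 / 200 * 100 = 71.5%

71.5%


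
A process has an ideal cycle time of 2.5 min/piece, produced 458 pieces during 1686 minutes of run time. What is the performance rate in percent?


Formula: Performance = (Ideal CT * Total Count) / Run Time * 100
Ideal output time = 2.5 * 458 = 1145.0 min
Performance = 1145.0 / 1686 * 100 = 67.9%

67.9%


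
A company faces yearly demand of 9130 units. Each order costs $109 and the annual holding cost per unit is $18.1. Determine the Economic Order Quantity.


Formula: EOQ = sqrt(2 * D * S / H)
Numerator: 2 * 9130 * 109 = 1990340
2DS/H = 1990340 / 18.1 = 109963.5
EOQ = sqrt(109963.5) = 331.6 units

331.6 units


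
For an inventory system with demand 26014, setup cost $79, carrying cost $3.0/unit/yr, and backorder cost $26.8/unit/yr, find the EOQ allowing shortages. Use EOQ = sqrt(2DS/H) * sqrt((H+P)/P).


Formula: EOQ* = sqrt(2DS/H) * sqrt((H+P)/P)
Base EOQ = sqrt(2*26014*79/3.0) = 1170.5 units
Correction = sqrt((3.0+26.8)/26.8) = 1.05449
EOQ* = 1170.5 * 1.05449 = 1234.3 units

1234.3 units


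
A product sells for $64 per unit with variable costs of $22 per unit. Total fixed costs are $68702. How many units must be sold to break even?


Formula: BEQ = Fixed Costs / (Price - Variable Cost)
Contribution margin = $64 - $22 = $42/unit
BEQ = ceil($68702 / $42/unit) = ceil(1635.76) = 1636 units

1636 units


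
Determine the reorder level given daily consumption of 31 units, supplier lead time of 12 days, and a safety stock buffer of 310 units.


Formula: ROP = (Daily Demand * Lead Time) + Safety Stock
Demand during lead time = 31 * 12 = 372 units
ROP = 372 + 310 = 682 units

682 units


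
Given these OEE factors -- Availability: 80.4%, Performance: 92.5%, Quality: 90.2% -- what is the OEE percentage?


Formula: OEE = Availability * Performance * Quality / 10000
A * P = 80.4% * 92.5% / 100 = 74.37%
OEE = 74.37% * 90.2% / 100 = 67.1%

67.1%


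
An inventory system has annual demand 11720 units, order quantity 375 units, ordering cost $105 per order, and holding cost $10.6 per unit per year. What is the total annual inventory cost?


TC = 11720/375 * 105 + 375/2 * 10.6

$5269.10


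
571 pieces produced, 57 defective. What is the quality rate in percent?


Formula: Quality Rate = Good Pieces / Total Pieces * 100
Good pieces = 571 - 57 = 514
QR = 514 / 571 * 100 = 90.0%

90.0%


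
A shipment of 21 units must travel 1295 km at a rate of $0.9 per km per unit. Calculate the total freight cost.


TC = dist * cost * units = 1295 * 0.9 * 21 = $24475.50

$24475.50


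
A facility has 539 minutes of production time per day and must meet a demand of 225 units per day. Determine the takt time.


Formula: Takt Time = Available Production Time / Customer Demand
Takt = 539 min/day / 225 units/day
Takt = 2.4 min/unit

2.4 min/unit


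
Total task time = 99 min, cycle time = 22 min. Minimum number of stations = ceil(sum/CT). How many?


Formula: N_min = ceil(Sum of Task Times / Cycle Time)
N_min = ceil(99 min / 22 min) = ceil(4.5)
N_min = 5 stations

5


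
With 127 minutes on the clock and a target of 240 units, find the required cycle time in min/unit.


Formula: CT = Available Time / Number of Units
CT = 127 min / 240 units
CT = 0.53 min/unit

0.53 min/unit


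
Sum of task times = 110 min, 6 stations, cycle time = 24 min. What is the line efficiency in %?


Formula: Efficiency = Sum of Task Times / (N_stations * CT) * 100
Total station capacity = 6 stations * 24 min = 144 min
Efficiency = 110 / 144 * 100 = 76.4%

76.4%


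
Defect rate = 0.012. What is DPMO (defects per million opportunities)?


DPMO = defect_rate * 1000000 = 0.012 * 1000000

12000


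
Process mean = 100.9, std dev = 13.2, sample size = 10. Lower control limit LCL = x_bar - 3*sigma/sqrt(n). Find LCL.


LCL = 100.9 - 3 * 13.2 / sqrt(10)

88.38


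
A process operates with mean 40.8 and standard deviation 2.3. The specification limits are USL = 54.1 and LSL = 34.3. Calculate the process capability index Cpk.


Cpu = (54.1 - 40.8) / (3 * 2.3) = 1.93
Cpl = (40.8 - 34.3) / (3 * 2.3) = 0.94
Cpk = min(1.93, 0.94) = 0.94

0.94


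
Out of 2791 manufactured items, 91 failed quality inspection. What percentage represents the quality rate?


Formula: Quality Rate = Good Pieces / Total Pieces * 100
Good pieces = 2791 - 91 = 2700
QR = 2700 / 2791 * 100 = 96.7%

96.7%


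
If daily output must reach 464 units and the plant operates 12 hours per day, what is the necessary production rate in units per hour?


Formula: Production Rate = Daily Demand / Available Hours
Rate = 464 units/day / 12 hours/day
Rate = 38.7 units/hour

38.7 units/hour


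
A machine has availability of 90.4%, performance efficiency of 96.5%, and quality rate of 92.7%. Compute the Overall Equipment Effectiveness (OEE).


Formula: OEE = Availability * Performance * Quality / 10000
A * P = 90.4% * 96.5% / 100 = 87.24%
OEE = 87.24% * 92.7% / 100 = 80.9%

80.9%


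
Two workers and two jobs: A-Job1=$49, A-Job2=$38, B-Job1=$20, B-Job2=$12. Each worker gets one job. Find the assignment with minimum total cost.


Option 1: A->1 + B->2 = $49 + $12 = $61
Option 2: A->2 + B->1 = $38 + $20 = $58
Min cost = min($61, $58) = $58

$58


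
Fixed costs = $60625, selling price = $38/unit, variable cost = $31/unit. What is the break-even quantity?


Formula: BEQ = Fixed Costs / (Price - Variable Cost)
Contribution margin = $38 - $31 = $7/unit
BEQ = ceil($60625 / $7/unit) = ceil(8660.71) = 8661 units

8661 units


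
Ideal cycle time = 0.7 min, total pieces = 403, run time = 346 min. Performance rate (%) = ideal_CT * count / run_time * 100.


Formula: Performance = (Ideal CT * Total Count) / Run Time * 100
Ideal output time = 0.7 * 403 = 282.1 min
Performance = 282.1 / 346 * 100 = 81.5%

81.5%


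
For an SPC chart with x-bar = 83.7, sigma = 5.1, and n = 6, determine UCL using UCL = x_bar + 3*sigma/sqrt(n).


UCL = 83.7 + 3 * 5.1 / sqrt(6)

89.95


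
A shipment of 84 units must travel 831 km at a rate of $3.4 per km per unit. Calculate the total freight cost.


TC = dist * cost * units = 831 * 3.4 * 84 = $237333.60

$237333.60


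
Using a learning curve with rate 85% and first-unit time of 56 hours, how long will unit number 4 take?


Formula: T_n = T_1 * (learning_rate)^(log2(n)) where learning_rate = rate/100
Doublings = log2(4) = 2
T_n = 56 * 0.85^2
T_n = 56 * 0.7225 = 40.5 hours

40.5 hours


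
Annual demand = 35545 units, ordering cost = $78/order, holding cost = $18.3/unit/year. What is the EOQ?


Formula: EOQ = sqrt(2 * D * S / H)
Numerator: 2 * 35545 * 78 = 5545020
2DS/H = 5545020 / 18.3 = 303006.6
EOQ = sqrt(303006.6) = 550.5 units

550.5 units


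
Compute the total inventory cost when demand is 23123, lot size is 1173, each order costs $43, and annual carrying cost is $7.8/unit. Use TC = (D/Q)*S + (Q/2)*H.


TC = 23123/1173 * 43 + 1173/2 * 7.8

$5422.35


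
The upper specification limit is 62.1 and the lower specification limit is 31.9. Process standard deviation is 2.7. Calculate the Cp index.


Cp = (62.1 - 31.9) / (6 * 2.7)

1.86


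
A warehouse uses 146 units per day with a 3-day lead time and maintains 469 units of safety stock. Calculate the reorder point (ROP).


Formula: ROP = (Daily Demand * Lead Time) + Safety Stock
Demand during lead time = 146 * 3 = 438 units
ROP = 438 + 469 = 907 units

907 units


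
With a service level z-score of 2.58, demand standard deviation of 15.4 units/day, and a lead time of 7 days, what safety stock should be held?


Formula: SS = z * sigma_d * sqrt(LT)
sqrt(LT) = sqrt(7) = 2.6458
SS = 2.58 * 15.4 * 2.6458
SS = 105.1 units

105.1 units


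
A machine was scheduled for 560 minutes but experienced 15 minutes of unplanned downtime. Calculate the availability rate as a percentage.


Formula: Availability = (Planned Time - Downtime) / Planned Time * 100
Uptime = 560 - 15 = 545 min
Availability = 545 / 560 * 100 = 97.3%

97.3%


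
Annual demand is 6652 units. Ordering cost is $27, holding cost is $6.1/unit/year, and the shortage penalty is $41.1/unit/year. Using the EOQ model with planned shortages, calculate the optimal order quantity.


Formula: EOQ* = sqrt(2DS/H) * sqrt((H+P)/P)
Base EOQ = sqrt(2*6652*27/6.1) = 242.67 units
Correction = sqrt((6.1+41.1)/41.1) = 1.07164
EOQ* = 242.67 * 1.07164 = 260.1 units

260.1 units


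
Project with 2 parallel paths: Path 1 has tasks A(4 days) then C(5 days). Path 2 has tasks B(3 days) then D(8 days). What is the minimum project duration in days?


Path 1 = 4 + 5 = 9 days
Path 2 = 3 + 8 = 11 days
Duration = max(9, 11) = 11 days

11 days


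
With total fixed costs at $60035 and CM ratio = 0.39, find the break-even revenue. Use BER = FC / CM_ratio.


Formula: BER = Fixed Costs / Contribution Margin Ratio
BER = $60035 / 0.39
BER = $153935.90 (to the nearest cent)

$153935.90


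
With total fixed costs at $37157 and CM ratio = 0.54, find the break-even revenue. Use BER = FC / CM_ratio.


Formula: BER = Fixed Costs / Contribution Margin Ratio
BER = $37157 / 0.54
BER = $68809.26 (to the nearest cent)

$68809.26


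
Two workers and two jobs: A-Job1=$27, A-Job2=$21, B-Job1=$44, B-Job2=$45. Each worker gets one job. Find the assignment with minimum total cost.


Option 1: A->1 + B->2 = $27 + $45 = $72
Option 2: A->2 + B->1 = $21 + $44 = $65
Min cost = min($72, $65) = $65

$65


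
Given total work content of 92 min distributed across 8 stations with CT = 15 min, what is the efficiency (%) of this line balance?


Formula: Efficiency = Sum of Task Times / (N_stations * CT) * 100
Total station capacity = 8 stations * 15 min = 120 min
Efficiency = 92 / 120 * 100 = 76.7%

76.7%


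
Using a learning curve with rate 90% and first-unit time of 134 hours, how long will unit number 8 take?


Formula: T_n = T_1 * (learning_rate)^(log2(n)) where learning_rate = rate/100
Doublings = log2(8) = 3
T_n = 134 * 0.9^3
T_n = 134 * 0.729 = 97.7 hours

97.7 hours


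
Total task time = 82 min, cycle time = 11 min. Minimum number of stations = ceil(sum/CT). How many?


Formula: N_min = ceil(Sum of Task Times / Cycle Time)
N_min = ceil(82 min / 11 min) = ceil(7.4545)
N_min = 8 stations

8


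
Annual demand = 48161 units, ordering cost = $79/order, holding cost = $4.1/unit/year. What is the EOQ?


Formula: EOQ = sqrt(2 * D * S / H)
Numerator: 2 * 48161 * 79 = 7609438
2DS/H = 7609438 / 4.1 = 1855960.5
EOQ = sqrt(1855960.5) = 1362.3 units

1362.3 units


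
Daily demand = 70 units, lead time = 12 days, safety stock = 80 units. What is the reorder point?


Formula: ROP = (Daily Demand * Lead Time) + Safety Stock
Demand during lead time = 70 * 12 = 840 units
ROP = 840 + 80 = 920 units

920 units


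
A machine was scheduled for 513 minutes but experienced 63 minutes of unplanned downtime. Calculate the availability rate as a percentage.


Formula: Availability = (Planned Time - Downtime) / Planned Time * 100
Uptime = 513 - 63 = 450 min
Availability = 450 / 513 * 100 = 87.7%

87.7%


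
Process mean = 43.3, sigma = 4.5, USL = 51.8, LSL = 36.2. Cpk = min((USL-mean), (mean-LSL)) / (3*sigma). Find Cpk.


Cpu = (51.8 - 43.3) / (3 * 4.5) = 0.63
Cpl = (43.3 - 36.2) / (3 * 4.5) = 0.53
Cpk = min(0.63, 0.53) = 0.53

0.53


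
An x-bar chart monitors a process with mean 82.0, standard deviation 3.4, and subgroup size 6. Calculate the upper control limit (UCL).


UCL = 82.0 + 3 * 3.4 / sqrt(6)

86.16


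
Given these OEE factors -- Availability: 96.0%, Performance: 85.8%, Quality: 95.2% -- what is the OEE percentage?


Formula: OEE = Availability * Performance * Quality / 10000
A * P = 96.0% * 85.8% / 100 = 82.37%
OEE = 82.37% * 95.2% / 100 = 78.4%

78.4%


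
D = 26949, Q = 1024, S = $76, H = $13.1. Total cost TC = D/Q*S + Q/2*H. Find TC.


TC = 26949/1024 * 76 + 1024/2 * 13.1

$8707.32


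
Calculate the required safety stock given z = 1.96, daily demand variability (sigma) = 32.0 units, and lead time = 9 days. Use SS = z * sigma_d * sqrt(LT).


Formula: SS = z * sigma_d * sqrt(LT)
sqrt(LT) = sqrt(9) = 3.0
SS = 1.96 * 32.0 * 3.0
SS = 188.2 units

188.2 units


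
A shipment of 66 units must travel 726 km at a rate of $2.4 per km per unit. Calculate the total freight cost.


TC = dist * cost * units = 726 * 2.4 * 66 = $114998.40

$114998.40


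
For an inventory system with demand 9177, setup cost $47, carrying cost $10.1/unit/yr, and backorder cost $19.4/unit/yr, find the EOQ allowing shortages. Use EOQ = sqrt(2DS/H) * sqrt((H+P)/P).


Formula: EOQ* = sqrt(2DS/H) * sqrt((H+P)/P)
Base EOQ = sqrt(2*9177*47/10.1) = 292.25 units
Correction = sqrt((10.1+19.4)/19.4) = 1.23313
EOQ* = 292.25 * 1.23313 = 360.4 units

360.4 units


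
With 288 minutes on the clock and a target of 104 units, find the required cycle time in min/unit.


Formula: CT = Available Time / Number of Units
CT = 288 min / 104 units
CT = 2.77 min/unit

2.77 min/unit


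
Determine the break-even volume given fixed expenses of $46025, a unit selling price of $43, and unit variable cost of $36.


Formula: BEQ = Fixed Costs / (Price - Variable Cost)
Contribution margin = $43 - $36 = $7/unit
BEQ = ceil($46025 / $7/unit) = ceil(6575.0) = 6575 units

6575 units


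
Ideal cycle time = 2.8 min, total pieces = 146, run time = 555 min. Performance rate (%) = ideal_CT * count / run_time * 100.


Formula: Performance = (Ideal CT * Total Count) / Run Time * 100
Ideal output time = 2.8 * 146 = 408.8 min
Performance = 408.8 / 555 * 100 = 73.7%

73.7%


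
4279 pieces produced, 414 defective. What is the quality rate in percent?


Formula: Quality Rate = Good Pieces / Total Pieces * 100
Good pieces = 4279 - 414 = 3865
QR = 3865 / 4279 * 100 = 90.3%

90.3%


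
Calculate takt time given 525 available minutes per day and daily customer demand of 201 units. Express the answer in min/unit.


Formula: Takt Time = Available Production Time / Customer Demand
Takt = 525 min/day / 201 units/day
Takt = 2.61 min/unit

2.61 min/unit


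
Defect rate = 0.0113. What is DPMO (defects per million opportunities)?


DPMO = defect_rate * 1000000 = 0.0113 * 1000000

11300


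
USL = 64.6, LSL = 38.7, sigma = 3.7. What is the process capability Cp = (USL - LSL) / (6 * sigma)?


Cp = (64.6 - 38.7) / (6 * 3.7)

1.17


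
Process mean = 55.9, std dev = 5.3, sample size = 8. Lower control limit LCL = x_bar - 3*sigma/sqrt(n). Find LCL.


LCL = 55.9 - 3 * 5.3 / sqrt(8)

50.28


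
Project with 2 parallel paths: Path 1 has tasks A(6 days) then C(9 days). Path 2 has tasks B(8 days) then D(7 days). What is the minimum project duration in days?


Path 1 = 6 + 9 = 15 days
Path 2 = 8 + 7 = 15 days
Duration = max(15, 15) = 15 days

15 days


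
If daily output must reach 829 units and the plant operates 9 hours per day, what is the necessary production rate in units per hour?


Formula: Production Rate = Daily Demand / Available Hours
Rate = 829 units/day / 9 hours/day
Rate = 92.1 units/hour

92.1 units/hour


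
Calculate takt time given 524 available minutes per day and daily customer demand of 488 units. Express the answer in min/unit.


Formula: Takt Time = Available Production Time / Customer Demand
Takt = 524 min/day / 488 units/day
Takt = 1.07 min/unit

1.07 min/unit


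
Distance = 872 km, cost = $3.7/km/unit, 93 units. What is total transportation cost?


TC = dist * cost * units = 872 * 3.7 * 93 = $300055.20

$300055.20


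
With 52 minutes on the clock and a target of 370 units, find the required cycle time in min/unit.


Formula: CT = Available Time / Number of Units
CT = 52 min / 370 units
CT = 0.14 min/unit

0.14 min/unit


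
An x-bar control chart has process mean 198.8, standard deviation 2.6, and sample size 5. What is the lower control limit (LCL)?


LCL = 198.8 - 3 * 2.6 / sqrt(5)

195.31


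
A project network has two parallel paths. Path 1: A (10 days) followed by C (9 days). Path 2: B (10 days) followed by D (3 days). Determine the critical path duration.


Path 1 = 10 + 9 = 19 days
Path 2 = 10 + 3 = 13 days
Duration = max(19, 13) = 19 days

19 days


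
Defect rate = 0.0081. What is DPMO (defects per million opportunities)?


DPMO = defect_rate * 1000000 = 0.0081 * 1000000

8100


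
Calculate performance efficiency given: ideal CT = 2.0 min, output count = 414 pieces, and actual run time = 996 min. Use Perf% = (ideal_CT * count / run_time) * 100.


Formula: Performance = (Ideal CT * Total Count) / Run Time * 100
Ideal output time = 2.0 * 414 = 828.0 min
Performance = 828.0 / 996 * 100 = 83.1%

83.1%


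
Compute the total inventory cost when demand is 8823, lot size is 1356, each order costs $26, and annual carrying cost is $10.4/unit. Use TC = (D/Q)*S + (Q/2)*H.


TC = 8823/1356 * 26 + 1356/2 * 10.4

$7220.37


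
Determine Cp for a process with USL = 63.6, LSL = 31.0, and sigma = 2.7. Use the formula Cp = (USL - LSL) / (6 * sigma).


Cp = (63.6 - 31.0) / (6 * 2.7)

2.01


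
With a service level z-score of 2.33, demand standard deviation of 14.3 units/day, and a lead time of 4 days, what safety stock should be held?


Formula: SS = z * sigma_d * sqrt(LT)
sqrt(LT) = sqrt(4) = 2.0
SS = 2.33 * 14.3 * 2.0
SS = 66.6 units

66.6 units


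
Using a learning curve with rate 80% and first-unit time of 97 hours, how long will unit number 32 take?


Formula: T_n = T_1 * (learning_rate)^(log2(n)) where learning_rate = rate/100
Doublings = log2(32) = 5
T_n = 97 * 0.8^5
T_n = 97 * 0.3277 = 31.8 hours

31.8 hours


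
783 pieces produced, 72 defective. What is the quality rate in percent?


Formula: Quality Rate = Good Pieces / Total Pieces * 100
Good pieces = 783 - 72 = 711
QR = 711 / 783 * 100 = 90.8%

90.8%


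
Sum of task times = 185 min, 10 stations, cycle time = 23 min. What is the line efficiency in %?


Formula: Efficiency = Sum of Task Times / (N_stations * CT) * 100
Total station capacity = 10 stations * 23 min = 230 min
Efficiency = 185 / 230 * 100 = 80.4%

80.4%


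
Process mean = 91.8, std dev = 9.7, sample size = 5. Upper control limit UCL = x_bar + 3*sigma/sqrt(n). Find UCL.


UCL = 91.8 + 3 * 9.7 / sqrt(5)

104.81


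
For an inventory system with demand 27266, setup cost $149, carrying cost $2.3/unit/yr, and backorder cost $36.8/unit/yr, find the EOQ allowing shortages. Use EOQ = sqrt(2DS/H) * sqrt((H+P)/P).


Formula: EOQ* = sqrt(2DS/H) * sqrt((H+P)/P)
Base EOQ = sqrt(2*27266*149/2.3) = 1879.55 units
Correction = sqrt((2.3+36.8)/36.8) = 1.03078
EOQ* = 1879.55 * 1.03078 = 1937.4 units

1937.4 units


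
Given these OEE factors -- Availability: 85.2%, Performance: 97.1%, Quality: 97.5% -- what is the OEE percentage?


Formula: OEE = Availability * Performance * Quality / 10000
A * P = 85.2% * 97.1% / 100 = 82.73%
OEE = 82.73% * 97.5% / 100 = 80.7%

80.7%


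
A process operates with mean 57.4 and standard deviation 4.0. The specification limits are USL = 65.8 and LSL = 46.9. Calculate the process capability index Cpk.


Cpu = (65.8 - 57.4) / (3 * 4.0) = 0.7
Cpl = (57.4 - 46.9) / (3 * 4.0) = 0.88
Cpk = min(0.7, 0.88) = 0.7

0.7


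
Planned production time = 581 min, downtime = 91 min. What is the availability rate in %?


Formula: Availability = (Planned Time - Downtime) / Planned Time * 100
Uptime = 581 - 91 = 490 min
Availability = 490 / 581 * 100 = 84.3%

84.3%


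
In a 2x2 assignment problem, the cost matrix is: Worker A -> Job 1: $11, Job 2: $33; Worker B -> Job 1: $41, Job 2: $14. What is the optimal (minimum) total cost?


Option 1: A->1 + B->2 = $11 + $14 = $25
Option 2: A->2 + B->1 = $33 + $41 = $74
Min cost = min($25, $74) = $25

$25


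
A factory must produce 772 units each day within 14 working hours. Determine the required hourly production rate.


Formula: Production Rate = Daily Demand / Available Hours
Rate = 772 units/day / 14 hours/day
Rate = 55.1 units/hour

55.1 units/hour


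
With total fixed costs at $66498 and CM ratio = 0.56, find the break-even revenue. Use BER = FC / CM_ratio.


Formula: BER = Fixed Costs / Contribution Margin Ratio
BER = $66498 / 0.56
BER = $118746.43 (to the nearest cent)

$118746.43


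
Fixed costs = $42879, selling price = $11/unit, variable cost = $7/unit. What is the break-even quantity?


Formula: BEQ = Fixed Costs / (Price - Variable Cost)
Contribution margin = $11 - $7 = $4/unit
BEQ = ceil($42879 / $4/unit) = ceil(10719.75) = 10720 units

10720 units


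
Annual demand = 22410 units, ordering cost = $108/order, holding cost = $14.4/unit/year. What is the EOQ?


Formula: EOQ = sqrt(2 * D * S / H)
Numerator: 2 * 22410 * 108 = 4840560
2DS/H = 4840560 / 14.4 = 336150.0
EOQ = sqrt(336150.0) = 579.8 units

579.8 units


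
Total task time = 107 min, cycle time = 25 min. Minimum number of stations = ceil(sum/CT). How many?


Formula: N_min = ceil(Sum of Task Times / Cycle Time)
N_min = ceil(107 min / 25 min) = ceil(4.28)
N_min = 5 stations

5


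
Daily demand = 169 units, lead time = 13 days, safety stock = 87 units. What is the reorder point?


Formula: ROP = (Daily Demand * Lead Time) + Safety Stock
Demand during lead time = 169 * 13 = 2197 units
ROP = 2197 + 87 = 2284 units

2284 units


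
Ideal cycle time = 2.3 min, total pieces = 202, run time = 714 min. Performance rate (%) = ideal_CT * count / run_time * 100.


Formula: Performance = (Ideal CT * Total Count) / Run Time * 100
Ideal output time = 2.3 * 202 = 464.6 min
Performance = 464.6 / 714 * 100 = 65.1%

65.1%


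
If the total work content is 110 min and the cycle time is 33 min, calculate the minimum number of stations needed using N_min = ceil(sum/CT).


Formula: N_min = ceil(Sum of Task Times / Cycle Time)
N_min = ceil(110 min / 33 min) = ceil(3.3333)
N_min = 4 stations

4


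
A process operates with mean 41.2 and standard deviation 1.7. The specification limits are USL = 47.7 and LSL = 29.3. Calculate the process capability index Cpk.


Cpu = (47.7 - 41.2) / (3 * 1.7) = 1.27
Cpl = (41.2 - 29.3) / (3 * 1.7) = 2.33
Cpk = min(1.27, 2.33) = 1.27

1.27


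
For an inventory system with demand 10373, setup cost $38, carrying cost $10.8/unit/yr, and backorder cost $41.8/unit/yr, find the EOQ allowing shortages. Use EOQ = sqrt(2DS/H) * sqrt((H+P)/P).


Formula: EOQ* = sqrt(2DS/H) * sqrt((H+P)/P)
Base EOQ = sqrt(2*10373*38/10.8) = 270.18 units
Correction = sqrt((10.8+41.8)/41.8) = 1.12177
EOQ* = 270.18 * 1.12177 = 303.1 units

303.1 units


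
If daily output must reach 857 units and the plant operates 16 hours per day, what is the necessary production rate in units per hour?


Formula: Production Rate = Daily Demand / Available Hours
Rate = 857 units/day / 16 hours/day
Rate = 53.6 units/hour

53.6 units/hour


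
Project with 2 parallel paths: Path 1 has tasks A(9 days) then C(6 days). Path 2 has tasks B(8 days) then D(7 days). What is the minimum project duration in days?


Path 1 = 9 + 6 = 15 days
Path 2 = 8 + 7 = 15 days
Duration = max(15, 15) = 15 days

15 days


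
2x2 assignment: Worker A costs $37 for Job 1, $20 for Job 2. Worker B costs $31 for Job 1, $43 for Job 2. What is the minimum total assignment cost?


Option 1: A->1 + B->2 = $37 + $43 = $80
Option 2: A->2 + B->1 = $20 + $31 = $51
Min cost = min($80, $51) = $51

$51


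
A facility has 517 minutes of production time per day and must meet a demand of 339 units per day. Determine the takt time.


Formula: Takt Time = Available Production Time / Customer Demand
Takt = 517 min/day / 339 units/day
Takt = 1.53 min/unit

1.53 min/unit


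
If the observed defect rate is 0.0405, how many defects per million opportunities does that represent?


DPMO = defect_rate * 1000000 = 0.0405 * 1000000

40500


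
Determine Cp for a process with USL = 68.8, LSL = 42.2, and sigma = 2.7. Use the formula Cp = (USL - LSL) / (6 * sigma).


Cp = (68.8 - 42.2) / (6 * 2.7)

1.64


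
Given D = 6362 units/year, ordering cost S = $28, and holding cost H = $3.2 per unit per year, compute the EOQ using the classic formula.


Formula: EOQ = sqrt(2 * D * S / H)
Numerator: 2 * 6362 * 28 = 356272
2DS/H = 356272 / 3.2 = 111335.0
EOQ = sqrt(111335.0) = 333.7 units

333.7 units


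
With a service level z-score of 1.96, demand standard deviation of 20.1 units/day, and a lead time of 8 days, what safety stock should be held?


Formula: SS = z * sigma_d * sqrt(LT)
sqrt(LT) = sqrt(8) = 2.8284
SS = 1.96 * 20.1 * 2.8284
SS = 111.4 units

111.4 units


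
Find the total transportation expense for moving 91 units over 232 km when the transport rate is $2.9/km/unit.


TC = dist * cost * units = 232 * 2.9 * 91 = $61224.80

$61224.80


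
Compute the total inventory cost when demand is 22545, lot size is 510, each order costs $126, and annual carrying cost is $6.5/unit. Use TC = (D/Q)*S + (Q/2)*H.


TC = 22545/510 * 126 + 510/2 * 6.5

$7227.44


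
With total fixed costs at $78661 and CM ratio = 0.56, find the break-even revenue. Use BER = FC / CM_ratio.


Formula: BER = Fixed Costs / Contribution Margin Ratio
BER = $78661 / 0.56
BER = $140466.07 (to the nearest cent)

$140466.07


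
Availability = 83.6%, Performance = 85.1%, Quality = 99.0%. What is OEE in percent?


Formula: OEE = Availability * Performance * Quality / 10000
A * P = 83.6% * 85.1% / 100 = 71.14%
OEE = 71.14% * 99.0% / 100 = 70.4%

70.4%


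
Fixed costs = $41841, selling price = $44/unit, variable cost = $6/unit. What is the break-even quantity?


Formula: BEQ = Fixed Costs / (Price - Variable Cost)
Contribution margin = $44 - $6 = $38/unit
BEQ = ceil($41841 / $38/unit) = ceil(1101.08) = 1102 units

1102 units


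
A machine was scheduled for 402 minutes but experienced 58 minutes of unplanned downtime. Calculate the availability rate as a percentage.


Formula: Availability = (Planned Time - Downtime) / Planned Time * 100
Uptime = 402 - 58 = 344 min
Availability = 344 / 402 * 100 = 85.6%

85.6%


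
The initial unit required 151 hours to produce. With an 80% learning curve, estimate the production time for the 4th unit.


Formula: T_n = T_1 * (learning_rate)^(log2(n)) where learning_rate = rate/100
Doublings = log2(4) = 2
T_n = 151 * 0.8^2
T_n = 151 * 0.64 = 96.6 hours

96.6 hours
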